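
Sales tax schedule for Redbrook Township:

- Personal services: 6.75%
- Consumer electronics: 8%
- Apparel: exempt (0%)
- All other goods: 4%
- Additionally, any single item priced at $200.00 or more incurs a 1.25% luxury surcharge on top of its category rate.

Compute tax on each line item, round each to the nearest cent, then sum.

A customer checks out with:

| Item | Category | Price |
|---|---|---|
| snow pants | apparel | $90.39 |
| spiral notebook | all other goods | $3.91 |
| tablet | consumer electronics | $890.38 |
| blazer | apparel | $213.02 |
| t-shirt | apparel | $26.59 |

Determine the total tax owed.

Snow pants $90.39: apparel → 0% → $0.00
Spiral notebook $3.91: all other goods → 4% → $0.16
Tablet $890.38: consumer electronics → 8% + 1.25% surcharge = 9.25% → $82.36
Blazer $213.02: apparel → 0% + 1.25% surcharge = 1.25% → $2.66
T-shirt $26.59: apparel → 0% → $0.00
Total tax = $0.16 + $82.36 + $2.66 = $85.18

$85.18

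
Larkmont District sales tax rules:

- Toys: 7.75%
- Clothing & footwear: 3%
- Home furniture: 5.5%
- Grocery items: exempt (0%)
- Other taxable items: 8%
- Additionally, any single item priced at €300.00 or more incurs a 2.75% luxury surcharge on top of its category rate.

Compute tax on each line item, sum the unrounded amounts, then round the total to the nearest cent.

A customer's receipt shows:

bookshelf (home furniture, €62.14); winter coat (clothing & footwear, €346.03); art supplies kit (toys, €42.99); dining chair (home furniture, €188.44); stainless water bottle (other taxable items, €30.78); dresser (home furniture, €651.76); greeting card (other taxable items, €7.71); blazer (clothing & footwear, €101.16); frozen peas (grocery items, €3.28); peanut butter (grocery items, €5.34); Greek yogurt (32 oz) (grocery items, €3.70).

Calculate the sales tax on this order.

Bookshelf €62.14: home furniture → 5.5% → €3.4177
Winter coat €346.03: clothing & footwear → 3% + 2.75% surcharge = 5.75% → €19.896725
Art supplies kit €42.99: toys → 7.75% → €3.331725
Dining chair €188.44: home furniture → 5.5% → €10.3642
Stainless water bottle €30.78: other taxable items → 8% → €2.4624
Dresser €651.76: home furniture → 5.5% + 2.75% surcharge = 8.25% → €53.7702
Greeting card €7.71: other taxable items → 8% → €0.6168
Blazer €101.16: clothing & footwear → 3% → €3.0348
Frozen peas €3.28: grocery items → 0% → €0.00
Peanut butter €5.34: grocery items → 0% → €0.00
Greek yogurt (32 oz) €3.70: grocery items → 0% → €0.00
Unrounded tax sum = €96.89455 → €96.89

€96.89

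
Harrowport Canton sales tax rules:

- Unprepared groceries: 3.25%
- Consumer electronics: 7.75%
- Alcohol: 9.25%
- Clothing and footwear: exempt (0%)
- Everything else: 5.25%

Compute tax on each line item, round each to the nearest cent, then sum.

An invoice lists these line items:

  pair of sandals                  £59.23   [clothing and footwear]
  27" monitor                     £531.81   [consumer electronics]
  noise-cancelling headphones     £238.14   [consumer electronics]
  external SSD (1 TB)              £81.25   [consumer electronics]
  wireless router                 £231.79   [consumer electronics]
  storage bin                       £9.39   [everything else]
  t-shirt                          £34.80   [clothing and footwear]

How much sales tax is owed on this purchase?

£84.43

Pair of sandals £59.23: clothing and footwear → 0% → £0.00
27" monitor £531.81: consumer electronics → 7.75% → £41.22
Noise-cancelling headphones £238.14: consumer electronics → 7.75% → £18.46
External SSD (1 TB) £81.25: consumer electronics → 7.75% → £6.30
Wireless router £231.79: consumer electronics → 7.75% → £17.96
Storage bin £9.39: everything else → 5.25% → £0.49
T-shirt £34.80: clothing and footwear → 0% → £0.00
Total tax = £41.22 + £18.46 + £6.30 + £17.96 + £0.49 = £84.43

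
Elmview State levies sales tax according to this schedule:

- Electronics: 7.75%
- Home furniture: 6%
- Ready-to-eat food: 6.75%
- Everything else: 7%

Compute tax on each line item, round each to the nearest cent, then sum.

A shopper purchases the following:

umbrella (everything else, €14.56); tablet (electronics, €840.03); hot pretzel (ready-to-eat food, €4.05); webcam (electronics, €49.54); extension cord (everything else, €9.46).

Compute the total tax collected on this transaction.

Umbrella €14.56: everything else → 7% → €1.02
Tablet €840.03: electronics → 7.75% → €65.10
Hot pretzel €4.05: ready-to-eat food → 6.75% → €0.27
Webcam €49.54: electronics → 7.75% → €3.84
Extension cord €9.46: everything else → 7% → €0.66
Total tax = €1.02 + €65.10 + €0.27 + €3.84 + €0.66 = €70.89

€70.89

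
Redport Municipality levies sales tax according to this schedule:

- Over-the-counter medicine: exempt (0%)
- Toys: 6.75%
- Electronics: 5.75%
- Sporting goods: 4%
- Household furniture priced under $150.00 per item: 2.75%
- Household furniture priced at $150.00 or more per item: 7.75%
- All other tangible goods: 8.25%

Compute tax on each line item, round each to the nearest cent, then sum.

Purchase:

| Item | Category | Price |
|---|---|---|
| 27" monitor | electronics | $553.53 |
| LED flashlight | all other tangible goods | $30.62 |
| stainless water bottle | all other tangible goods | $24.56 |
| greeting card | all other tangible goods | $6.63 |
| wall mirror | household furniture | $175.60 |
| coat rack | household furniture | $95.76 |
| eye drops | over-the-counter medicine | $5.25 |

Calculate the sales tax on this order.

27" monitor $553.53: electronics → 5.75% → $31.83
LED flashlight $30.62: all other tangible goods → 8.25% → $2.53
Stainless water bottle $24.56: all other tangible goods → 8.25% → $2.03
Greeting card $6.63: all other tangible goods → 8.25% → $0.55
Wall mirror $175.60: household furniture, $150.00 or more → 7.75% → $13.61
Coat rack $95.76: household furniture, under $150.00 → 2.75% → $2.63
Eye drops $5.25: over-the-counter medicine → 0% → $0.00
Total tax = $31.83 + $2.53 + $2.03 + $0.55 + $13.61 + $2.63 = $53.18

$53.18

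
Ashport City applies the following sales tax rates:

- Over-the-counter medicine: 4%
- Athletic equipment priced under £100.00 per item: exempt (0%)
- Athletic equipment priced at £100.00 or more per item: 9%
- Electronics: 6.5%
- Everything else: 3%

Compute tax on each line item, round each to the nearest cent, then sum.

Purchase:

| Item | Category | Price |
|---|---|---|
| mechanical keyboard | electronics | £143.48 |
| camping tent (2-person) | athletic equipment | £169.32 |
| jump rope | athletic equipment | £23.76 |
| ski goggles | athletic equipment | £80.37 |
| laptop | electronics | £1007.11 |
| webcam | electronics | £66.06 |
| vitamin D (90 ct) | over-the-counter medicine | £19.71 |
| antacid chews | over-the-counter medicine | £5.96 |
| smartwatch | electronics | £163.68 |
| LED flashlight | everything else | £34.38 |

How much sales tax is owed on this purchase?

£107.02

Mechanical keyboard £143.48: electronics → 6.5% → £9.33
Camping tent (2-person) £169.32: athletic equipment, £100.00 or more → 9% → £15.24
Jump rope £23.76: athletic equipment, under £100.00 → 0% → £0.00
Ski goggles £80.37: athletic equipment, under £100.00 → 0% → £0.00
Laptop £1007.11: electronics → 6.5% → £65.46
Webcam £66.06: electronics → 6.5% → £4.29
Vitamin D (90 ct) £19.71: over-the-counter medicine → 4% → £0.79
Antacid chews £5.96: over-the-counter medicine → 4% → £0.24
Smartwatch £163.68: electronics → 6.5% → £10.64
LED flashlight £34.38: everything else → 3% → £1.03
Total tax = £9.33 + £15.24 + £65.46 + £4.29 + £0.79 + £0.24 + £10.64 + £1.03 = £107.02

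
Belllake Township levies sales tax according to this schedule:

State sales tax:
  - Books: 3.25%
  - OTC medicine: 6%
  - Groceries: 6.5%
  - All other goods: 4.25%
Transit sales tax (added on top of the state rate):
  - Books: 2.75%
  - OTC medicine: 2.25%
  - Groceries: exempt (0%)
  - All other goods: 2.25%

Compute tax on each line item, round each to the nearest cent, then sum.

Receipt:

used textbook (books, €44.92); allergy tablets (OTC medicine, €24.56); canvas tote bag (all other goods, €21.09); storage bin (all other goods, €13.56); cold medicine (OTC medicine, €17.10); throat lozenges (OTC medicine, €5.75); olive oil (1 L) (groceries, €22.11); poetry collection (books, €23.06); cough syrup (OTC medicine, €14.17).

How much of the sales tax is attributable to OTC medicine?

€5.08

Allergy tablets €24.56: OTC medicine → 6% + 2.25% transit = 8.25% → €2.03
Cold medicine €17.10: OTC medicine → 6% + 2.25% transit = 8.25% → €1.41
Throat lozenges €5.75: OTC medicine → 6% + 2.25% transit = 8.25% → €0.47
Cough syrup €14.17: OTC medicine → 6% + 2.25% transit = 8.25% → €1.17
Tax on OTC medicine = €2.03 + €1.41 + €0.47 + €1.17 = €5.08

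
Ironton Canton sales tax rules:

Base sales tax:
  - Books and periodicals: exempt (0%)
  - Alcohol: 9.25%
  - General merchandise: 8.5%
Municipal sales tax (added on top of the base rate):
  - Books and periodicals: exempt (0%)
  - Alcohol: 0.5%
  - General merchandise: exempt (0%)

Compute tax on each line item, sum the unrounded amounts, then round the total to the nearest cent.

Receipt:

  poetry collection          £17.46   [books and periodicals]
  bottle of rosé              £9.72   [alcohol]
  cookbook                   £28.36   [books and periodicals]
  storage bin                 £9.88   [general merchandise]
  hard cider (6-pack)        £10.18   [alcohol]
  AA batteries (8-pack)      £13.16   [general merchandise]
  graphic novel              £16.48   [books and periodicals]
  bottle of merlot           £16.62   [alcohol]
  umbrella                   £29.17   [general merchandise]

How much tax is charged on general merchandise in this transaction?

Storage bin £9.88: general merchandise → 8.5% + 0% municipal = 8.5% → £0.8398
AA batteries (8-pack) £13.16: general merchandise → 8.5% + 0% municipal = 8.5% → £1.1186
Umbrella £29.17: general merchandise → 8.5% + 0% municipal = 8.5% → £2.47945
Tax on general merchandise: unrounded sum = £4.43785 → £4.44

£4.44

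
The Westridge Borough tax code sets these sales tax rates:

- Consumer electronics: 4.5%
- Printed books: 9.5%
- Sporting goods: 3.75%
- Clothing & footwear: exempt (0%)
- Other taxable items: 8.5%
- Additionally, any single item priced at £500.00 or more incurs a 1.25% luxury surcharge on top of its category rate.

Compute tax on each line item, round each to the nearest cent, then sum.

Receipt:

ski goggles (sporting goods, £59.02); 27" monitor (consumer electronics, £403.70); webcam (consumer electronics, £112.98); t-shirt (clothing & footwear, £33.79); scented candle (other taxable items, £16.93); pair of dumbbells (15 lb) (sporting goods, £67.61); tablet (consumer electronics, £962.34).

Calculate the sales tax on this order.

£84.77

Ski goggles £59.02: sporting goods → 3.75% → £2.21
27" monitor £403.70: consumer electronics → 4.5% → £18.17
Webcam £112.98: consumer electronics → 4.5% → £5.08
T-shirt £33.79: clothing & footwear → 0% → £0.00
Scented candle £16.93: other taxable items → 8.5% → £1.44
Pair of dumbbells (15 lb) £67.61: sporting goods → 3.75% → £2.54
Tablet £962.34: consumer electronics → 4.5% + 1.25% surcharge = 5.75% → £55.33
Total tax = £2.21 + £18.17 + £5.08 + £1.44 + £2.54 + £55.33 = £84.77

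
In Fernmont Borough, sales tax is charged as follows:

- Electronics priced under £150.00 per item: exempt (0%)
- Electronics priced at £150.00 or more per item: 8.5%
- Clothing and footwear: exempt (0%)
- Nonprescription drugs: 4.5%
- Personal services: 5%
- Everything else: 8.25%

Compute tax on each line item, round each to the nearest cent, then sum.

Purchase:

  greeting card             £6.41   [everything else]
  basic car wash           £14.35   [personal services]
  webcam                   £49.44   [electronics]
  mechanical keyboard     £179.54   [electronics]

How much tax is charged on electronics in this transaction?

Webcam £49.44: electronics, under £150.00 → 0% → £0.00
Mechanical keyboard £179.54: electronics, £150.00 or more → 8.5% → £15.26
Tax on electronics = £0.00 + £15.26 = £15.26

£15.26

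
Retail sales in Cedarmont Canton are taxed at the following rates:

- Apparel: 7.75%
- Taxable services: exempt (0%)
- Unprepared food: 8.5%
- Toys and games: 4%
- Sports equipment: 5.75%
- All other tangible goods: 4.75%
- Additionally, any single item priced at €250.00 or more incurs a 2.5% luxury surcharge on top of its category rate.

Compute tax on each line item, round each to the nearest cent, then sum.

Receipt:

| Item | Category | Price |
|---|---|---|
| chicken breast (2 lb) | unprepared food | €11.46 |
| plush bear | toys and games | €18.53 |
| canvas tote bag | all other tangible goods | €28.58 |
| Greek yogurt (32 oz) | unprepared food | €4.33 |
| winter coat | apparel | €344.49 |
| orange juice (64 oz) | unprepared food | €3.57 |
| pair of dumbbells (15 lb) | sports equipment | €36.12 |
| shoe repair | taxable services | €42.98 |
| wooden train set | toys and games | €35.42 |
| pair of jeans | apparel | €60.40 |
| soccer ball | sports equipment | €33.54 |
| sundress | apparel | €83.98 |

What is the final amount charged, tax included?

€759.07

Chicken breast (2 lb) €11.46: unprepared food → 8.5% → €0.97
Plush bear €18.53: toys and games → 4% → €0.74
Canvas tote bag €28.58: all other tangible goods → 4.75% → €1.36
Greek yogurt (32 oz) €4.33: unprepared food → 8.5% → €0.37
Winter coat €344.49: apparel → 7.75% + 2.5% surcharge = 10.25% → €35.31
Orange juice (64 oz) €3.57: unprepared food → 8.5% → €0.30
Pair of dumbbells (15 lb) €36.12: sports equipment → 5.75% → €2.08
Shoe repair €42.98: taxable services → 0% → €0.00
Wooden train set €35.42: toys and games → 4% → €1.42
Pair of jeans €60.40: apparel → 7.75% → €4.68
Soccer ball €33.54: sports equipment → 5.75% → €1.93
Sundress €83.98: apparel → 7.75% → €6.51
Subtotal = €703.40; tax = €55.67; total due = €759.07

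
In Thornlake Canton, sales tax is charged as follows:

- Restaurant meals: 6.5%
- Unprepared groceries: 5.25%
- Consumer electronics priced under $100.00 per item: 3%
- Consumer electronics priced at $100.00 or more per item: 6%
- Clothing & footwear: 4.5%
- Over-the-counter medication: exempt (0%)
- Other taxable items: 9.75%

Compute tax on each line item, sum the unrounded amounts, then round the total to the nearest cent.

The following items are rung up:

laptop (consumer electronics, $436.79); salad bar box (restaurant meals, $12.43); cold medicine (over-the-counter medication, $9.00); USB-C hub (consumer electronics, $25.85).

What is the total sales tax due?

$27.79

Laptop $436.79: consumer electronics, $100.00 or more → 6% → $26.2074
Salad bar box $12.43: restaurant meals → 6.5% → $0.80795
Cold medicine $9.00: over-the-counter medication → 0% → $0.00
USB-C hub $25.85: consumer electronics, under $100.00 → 3% → $0.7755
Unrounded tax sum = $27.79085 → $27.79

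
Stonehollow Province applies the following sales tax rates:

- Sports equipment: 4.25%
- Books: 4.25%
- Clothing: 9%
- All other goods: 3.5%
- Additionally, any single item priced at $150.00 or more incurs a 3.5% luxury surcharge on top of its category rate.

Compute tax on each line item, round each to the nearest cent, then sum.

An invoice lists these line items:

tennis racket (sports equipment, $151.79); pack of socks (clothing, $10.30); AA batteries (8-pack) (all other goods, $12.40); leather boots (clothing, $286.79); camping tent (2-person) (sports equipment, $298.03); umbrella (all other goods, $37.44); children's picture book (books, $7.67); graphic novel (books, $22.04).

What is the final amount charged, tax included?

$901.11

Tennis racket $151.79: sports equipment → 4.25% + 3.5% surcharge = 7.75% → $11.76
Pack of socks $10.30: clothing → 9% → $0.93
AA batteries (8-pack) $12.40: all other goods → 3.5% → $0.43
Leather boots $286.79: clothing → 9% + 3.5% surcharge = 12.5% → $35.85
Camping tent (2-person) $298.03: sports equipment → 4.25% + 3.5% surcharge = 7.75% → $23.10
Umbrella $37.44: all other goods → 3.5% → $1.31
Children's picture book $7.67: books → 4.25% → $0.33
Graphic novel $22.04: books → 4.25% → $0.94
Subtotal = $826.46; tax = $74.65; total due = $901.11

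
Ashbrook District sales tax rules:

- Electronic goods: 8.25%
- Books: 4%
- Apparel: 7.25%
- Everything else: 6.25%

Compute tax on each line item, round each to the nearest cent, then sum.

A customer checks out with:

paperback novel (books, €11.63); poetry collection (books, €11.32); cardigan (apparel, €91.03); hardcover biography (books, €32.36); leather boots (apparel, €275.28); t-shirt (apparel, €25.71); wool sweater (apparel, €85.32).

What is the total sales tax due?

€36.82

Paperback novel €11.63: books → 4% → €0.47
Poetry collection €11.32: books → 4% → €0.45
Cardigan €91.03: apparel → 7.25% → €6.60
Hardcover biography €32.36: books → 4% → €1.29
Leather boots €275.28: apparel → 7.25% → €19.96
T-shirt €25.71: apparel → 7.25% → €1.86
Wool sweater €85.32: apparel → 7.25% → €6.19
Total tax = €0.47 + €0.45 + €6.60 + €1.29 + €19.96 + €1.86 + €6.19 = €36.82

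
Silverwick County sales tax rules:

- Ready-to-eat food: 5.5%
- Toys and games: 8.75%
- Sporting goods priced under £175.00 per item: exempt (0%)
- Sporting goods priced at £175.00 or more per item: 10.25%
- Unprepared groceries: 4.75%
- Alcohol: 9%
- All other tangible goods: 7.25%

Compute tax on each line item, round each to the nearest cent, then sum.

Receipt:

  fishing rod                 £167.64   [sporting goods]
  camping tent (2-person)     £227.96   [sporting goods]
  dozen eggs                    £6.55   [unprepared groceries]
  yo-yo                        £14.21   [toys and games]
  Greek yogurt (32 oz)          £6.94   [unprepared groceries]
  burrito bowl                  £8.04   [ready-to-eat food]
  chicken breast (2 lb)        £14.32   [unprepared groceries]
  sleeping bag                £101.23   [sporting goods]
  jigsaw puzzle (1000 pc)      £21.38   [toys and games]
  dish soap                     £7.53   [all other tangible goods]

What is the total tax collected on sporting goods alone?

Fishing rod £167.64: sporting goods, under £175.00 → 0% → £0.00
Camping tent (2-person) £227.96: sporting goods, £175.00 or more → 10.25% → £23.37
Sleeping bag £101.23: sporting goods, under £175.00 → 0% → £0.00
Tax on sporting goods = £0.00 + £23.37 + £0.00 = £23.37

£23.37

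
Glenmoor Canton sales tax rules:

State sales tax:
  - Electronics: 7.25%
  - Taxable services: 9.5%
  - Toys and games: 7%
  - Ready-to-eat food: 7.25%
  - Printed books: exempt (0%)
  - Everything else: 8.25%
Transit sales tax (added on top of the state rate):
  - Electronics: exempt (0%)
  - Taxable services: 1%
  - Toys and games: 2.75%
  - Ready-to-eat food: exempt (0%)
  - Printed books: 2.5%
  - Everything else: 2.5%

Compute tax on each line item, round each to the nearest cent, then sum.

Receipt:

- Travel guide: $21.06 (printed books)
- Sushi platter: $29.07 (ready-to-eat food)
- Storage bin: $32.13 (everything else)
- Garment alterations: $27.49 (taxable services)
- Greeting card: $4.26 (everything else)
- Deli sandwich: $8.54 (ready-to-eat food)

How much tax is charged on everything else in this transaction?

Storage bin $32.13: everything else → 8.25% + 2.5% transit = 10.75% → $3.45
Greeting card $4.26: everything else → 8.25% + 2.5% transit = 10.75% → $0.46
Tax on everything else = $3.45 + $0.46 = $3.91

$3.91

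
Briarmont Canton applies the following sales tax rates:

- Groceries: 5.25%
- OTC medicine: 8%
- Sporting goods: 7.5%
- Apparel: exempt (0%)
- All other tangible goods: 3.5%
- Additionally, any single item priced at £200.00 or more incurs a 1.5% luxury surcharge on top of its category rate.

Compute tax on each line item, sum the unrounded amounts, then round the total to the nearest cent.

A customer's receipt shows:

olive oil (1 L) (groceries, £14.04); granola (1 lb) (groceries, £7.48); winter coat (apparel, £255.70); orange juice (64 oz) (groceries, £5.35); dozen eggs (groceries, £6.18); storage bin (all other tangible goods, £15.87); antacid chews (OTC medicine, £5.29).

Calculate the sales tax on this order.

£6.55

Olive oil (1 L) £14.04: groceries → 5.25% → £0.7371
Granola (1 lb) £7.48: groceries → 5.25% → £0.3927
Winter coat £255.70: apparel → 0% + 1.5% surcharge = 1.5% → £3.8355
Orange juice (64 oz) £5.35: groceries → 5.25% → £0.280875
Dozen eggs £6.18: groceries → 5.25% → £0.32445
Storage bin £15.87: all other tangible goods → 3.5% → £0.55545
Antacid chews £5.29: OTC medicine → 8% → £0.4232
Unrounded tax sum = £6.549275 → £6.55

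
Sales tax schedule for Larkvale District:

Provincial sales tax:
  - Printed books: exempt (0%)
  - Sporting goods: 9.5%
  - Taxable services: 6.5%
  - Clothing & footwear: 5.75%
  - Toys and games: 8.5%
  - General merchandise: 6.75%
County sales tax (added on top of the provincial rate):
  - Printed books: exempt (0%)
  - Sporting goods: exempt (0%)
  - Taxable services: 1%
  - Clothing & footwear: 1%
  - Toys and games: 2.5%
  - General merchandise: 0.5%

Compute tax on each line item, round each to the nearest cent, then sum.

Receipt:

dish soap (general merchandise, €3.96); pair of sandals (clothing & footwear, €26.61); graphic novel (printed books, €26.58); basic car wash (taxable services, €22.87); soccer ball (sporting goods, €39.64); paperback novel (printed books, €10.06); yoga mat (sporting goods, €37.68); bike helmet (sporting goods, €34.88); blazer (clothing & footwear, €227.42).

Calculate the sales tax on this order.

Dish soap €3.96: general merchandise → 6.75% + 0.5% county = 7.25% → €0.29
Pair of sandals €26.61: clothing & footwear → 5.75% + 1% county = 6.75% → €1.80
Graphic novel €26.58: printed books → 0% + 0% county = 0% → €0.00
Basic car wash €22.87: taxable services → 6.5% + 1% county = 7.5% → €1.72
Soccer ball €39.64: sporting goods → 9.5% + 0% county = 9.5% → €3.77
Paperback novel €10.06: printed books → 0% + 0% county = 0% → €0.00
Yoga mat €37.68: sporting goods → 9.5% + 0% county = 9.5% → €3.58
Bike helmet €34.88: sporting goods → 9.5% + 0% county = 9.5% → €3.31
Blazer €227.42: clothing & footwear → 5.75% + 1% county = 6.75% → €15.35
Total tax = €0.29 + €1.80 + €1.72 + €3.77 + €3.58 + €3.31 + €15.35 = €29.82

€29.82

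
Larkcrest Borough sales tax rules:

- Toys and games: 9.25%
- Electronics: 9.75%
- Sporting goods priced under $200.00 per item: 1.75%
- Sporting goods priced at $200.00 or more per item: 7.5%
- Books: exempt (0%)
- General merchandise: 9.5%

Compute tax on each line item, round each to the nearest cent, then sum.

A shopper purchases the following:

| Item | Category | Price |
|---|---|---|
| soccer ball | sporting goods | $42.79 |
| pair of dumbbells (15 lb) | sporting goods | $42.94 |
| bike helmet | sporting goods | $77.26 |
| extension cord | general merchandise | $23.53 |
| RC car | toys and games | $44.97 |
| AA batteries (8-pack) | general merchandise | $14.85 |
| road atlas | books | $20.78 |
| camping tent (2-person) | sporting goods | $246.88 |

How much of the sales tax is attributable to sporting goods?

$21.37

Soccer ball $42.79: sporting goods, under $200.00 → 1.75% → $0.75
Pair of dumbbells (15 lb) $42.94: sporting goods, under $200.00 → 1.75% → $0.75
Bike helmet $77.26: sporting goods, under $200.00 → 1.75% → $1.35
Camping tent (2-person) $246.88: sporting goods, $200.00 or more → 7.5% → $18.52
Tax on sporting goods = $0.75 + $0.75 + $1.35 + $18.52 = $21.37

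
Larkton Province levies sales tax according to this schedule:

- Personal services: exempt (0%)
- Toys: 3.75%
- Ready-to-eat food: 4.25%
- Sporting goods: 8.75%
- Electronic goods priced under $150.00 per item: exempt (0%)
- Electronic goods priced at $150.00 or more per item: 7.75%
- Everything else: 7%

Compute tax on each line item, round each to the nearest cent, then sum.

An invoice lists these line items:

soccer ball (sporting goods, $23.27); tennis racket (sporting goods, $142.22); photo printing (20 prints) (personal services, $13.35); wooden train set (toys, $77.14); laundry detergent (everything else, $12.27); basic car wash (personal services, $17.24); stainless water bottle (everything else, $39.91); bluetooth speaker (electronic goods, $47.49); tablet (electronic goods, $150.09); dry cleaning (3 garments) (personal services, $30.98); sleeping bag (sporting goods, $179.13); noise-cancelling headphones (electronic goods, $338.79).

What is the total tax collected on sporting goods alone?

$30.15

Soccer ball $23.27: sporting goods → 8.75% → $2.04
Tennis racket $142.22: sporting goods → 8.75% → $12.44
Sleeping bag $179.13: sporting goods → 8.75% → $15.67
Tax on sporting goods = $2.04 + $12.44 + $15.67 = $30.15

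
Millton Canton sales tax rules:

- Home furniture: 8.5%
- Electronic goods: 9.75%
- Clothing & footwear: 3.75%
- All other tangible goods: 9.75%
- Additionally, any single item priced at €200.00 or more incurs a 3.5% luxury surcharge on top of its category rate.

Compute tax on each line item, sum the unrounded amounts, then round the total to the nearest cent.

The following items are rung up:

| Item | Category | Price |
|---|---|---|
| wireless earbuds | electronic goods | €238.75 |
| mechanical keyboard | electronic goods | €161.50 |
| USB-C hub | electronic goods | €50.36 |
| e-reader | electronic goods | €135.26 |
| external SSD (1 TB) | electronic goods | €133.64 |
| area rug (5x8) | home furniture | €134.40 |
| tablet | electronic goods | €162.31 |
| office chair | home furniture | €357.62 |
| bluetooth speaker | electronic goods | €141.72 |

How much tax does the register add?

Wireless earbuds €238.75: electronic goods → 9.75% + 3.5% surcharge = 13.25% → €31.634375
Mechanical keyboard €161.50: electronic goods → 9.75% → €15.74625
USB-C hub €50.36: electronic goods → 9.75% → €4.9101
E-reader €135.26: electronic goods → 9.75% → €13.18785
External SSD (1 TB) €133.64: electronic goods → 9.75% → €13.0299
Area rug (5x8) €134.40: home furniture → 8.5% → €11.424
Tablet €162.31: electronic goods → 9.75% → €15.825225
Office chair €357.62: home furniture → 8.5% + 3.5% surcharge = 12% → €42.9144
Bluetooth speaker €141.72: electronic goods → 9.75% → €13.8177
Unrounded tax sum = €162.4898 → €162.49

€162.49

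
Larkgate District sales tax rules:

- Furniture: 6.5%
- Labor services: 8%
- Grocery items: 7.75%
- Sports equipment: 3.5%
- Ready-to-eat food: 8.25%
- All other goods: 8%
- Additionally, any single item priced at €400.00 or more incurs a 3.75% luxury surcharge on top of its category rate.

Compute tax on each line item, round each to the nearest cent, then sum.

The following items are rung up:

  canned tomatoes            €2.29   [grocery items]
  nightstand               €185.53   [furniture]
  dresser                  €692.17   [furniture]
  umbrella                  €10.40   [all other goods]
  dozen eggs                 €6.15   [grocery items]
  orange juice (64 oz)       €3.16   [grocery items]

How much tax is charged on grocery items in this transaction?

Canned tomatoes €2.29: grocery items → 7.75% → €0.18
Dozen eggs €6.15: grocery items → 7.75% → €0.48
Orange juice (64 oz) €3.16: grocery items → 7.75% → €0.24
Tax on grocery items = €0.18 + €0.48 + €0.24 = €0.90

€0.90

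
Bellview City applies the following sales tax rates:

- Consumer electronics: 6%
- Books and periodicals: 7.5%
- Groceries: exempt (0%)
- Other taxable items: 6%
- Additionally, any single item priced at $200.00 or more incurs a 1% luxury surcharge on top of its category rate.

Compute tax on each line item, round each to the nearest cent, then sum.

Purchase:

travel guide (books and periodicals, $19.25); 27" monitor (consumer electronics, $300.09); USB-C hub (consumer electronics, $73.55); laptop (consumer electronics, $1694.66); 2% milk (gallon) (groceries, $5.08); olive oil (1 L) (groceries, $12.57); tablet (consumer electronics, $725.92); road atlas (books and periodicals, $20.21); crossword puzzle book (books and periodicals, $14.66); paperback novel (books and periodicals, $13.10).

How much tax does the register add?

Travel guide $19.25: books and periodicals → 7.5% → $1.44
27" monitor $300.09: consumer electronics → 6% + 1% surcharge = 7% → $21.01
USB-C hub $73.55: consumer electronics → 6% → $4.41
Laptop $1694.66: consumer electronics → 6% + 1% surcharge = 7% → $118.63
2% milk (gallon) $5.08: groceries → 0% → $0.00
Olive oil (1 L) $12.57: groceries → 0% → $0.00
Tablet $725.92: consumer electronics → 6% + 1% surcharge = 7% → $50.81
Road atlas $20.21: books and periodicals → 7.5% → $1.52
Crossword puzzle book $14.66: books and periodicals → 7.5% → $1.10
Paperback novel $13.10: books and periodicals → 7.5% → $0.98
Total tax = $1.44 + $21.01 + $4.41 + $118.63 + $50.81 + $1.52 + $1.10 + $0.98 = $199.90

$199.90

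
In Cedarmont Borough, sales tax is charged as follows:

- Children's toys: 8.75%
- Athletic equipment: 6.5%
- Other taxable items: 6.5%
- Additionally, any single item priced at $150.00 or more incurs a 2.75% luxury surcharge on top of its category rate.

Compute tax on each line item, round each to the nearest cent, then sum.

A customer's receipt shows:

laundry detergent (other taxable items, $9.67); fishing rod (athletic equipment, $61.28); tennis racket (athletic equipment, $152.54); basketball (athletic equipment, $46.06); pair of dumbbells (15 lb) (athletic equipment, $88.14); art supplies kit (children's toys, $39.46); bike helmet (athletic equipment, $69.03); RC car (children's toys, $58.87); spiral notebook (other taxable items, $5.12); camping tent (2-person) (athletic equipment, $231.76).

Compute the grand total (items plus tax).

Laundry detergent $9.67: other taxable items → 6.5% → $0.63
Fishing rod $61.28: athletic equipment → 6.5% → $3.98
Tennis racket $152.54: athletic equipment → 6.5% + 2.75% surcharge = 9.25% → $14.11
Basketball $46.06: athletic equipment → 6.5% → $2.99
Pair of dumbbells (15 lb) $88.14: athletic equipment → 6.5% → $5.73
Art supplies kit $39.46: children's toys → 8.75% → $3.45
Bike helmet $69.03: athletic equipment → 6.5% → $4.49
RC car $58.87: children's toys → 8.75% → $5.15
Spiral notebook $5.12: other taxable items → 6.5% → $0.33
Camping tent (2-person) $231.76: athletic equipment → 6.5% + 2.75% surcharge = 9.25% → $21.44
Subtotal = $761.93; tax = $62.30; total due = $824.23

$824.23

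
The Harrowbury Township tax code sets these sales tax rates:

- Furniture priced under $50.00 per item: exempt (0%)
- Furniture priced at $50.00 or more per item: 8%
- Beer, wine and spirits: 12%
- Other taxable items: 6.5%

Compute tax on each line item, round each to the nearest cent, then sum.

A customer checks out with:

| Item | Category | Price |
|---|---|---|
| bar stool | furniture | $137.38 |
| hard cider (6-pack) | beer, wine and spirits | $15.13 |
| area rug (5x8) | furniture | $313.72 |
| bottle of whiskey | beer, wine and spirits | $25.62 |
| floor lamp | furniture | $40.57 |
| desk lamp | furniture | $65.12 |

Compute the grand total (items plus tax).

Bar stool $137.38: furniture, $50.00 or more → 8% → $10.99
Hard cider (6-pack) $15.13: beer, wine and spirits → 12% → $1.82
Area rug (5x8) $313.72: furniture, $50.00 or more → 8% → $25.10
Bottle of whiskey $25.62: beer, wine and spirits → 12% → $3.07
Floor lamp $40.57: furniture, under $50.00 → 0% → $0.00
Desk lamp $65.12: furniture, $50.00 or more → 8% → $5.21
Subtotal = $597.54; tax = $46.19; total due = $643.73

$643.73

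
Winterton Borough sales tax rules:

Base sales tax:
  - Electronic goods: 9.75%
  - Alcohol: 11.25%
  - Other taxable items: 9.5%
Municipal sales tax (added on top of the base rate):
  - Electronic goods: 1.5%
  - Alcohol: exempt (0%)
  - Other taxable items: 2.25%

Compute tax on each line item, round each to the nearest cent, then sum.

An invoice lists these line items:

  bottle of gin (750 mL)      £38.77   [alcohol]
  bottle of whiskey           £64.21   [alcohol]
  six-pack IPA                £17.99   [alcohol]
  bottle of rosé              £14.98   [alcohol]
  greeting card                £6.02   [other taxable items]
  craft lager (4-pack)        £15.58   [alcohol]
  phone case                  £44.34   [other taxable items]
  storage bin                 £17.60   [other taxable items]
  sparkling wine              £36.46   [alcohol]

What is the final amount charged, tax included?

Bottle of gin (750 mL) £38.77: alcohol → 11.25% + 0% municipal = 11.25% → £4.36
Bottle of whiskey £64.21: alcohol → 11.25% + 0% municipal = 11.25% → £7.22
Six-pack IPA £17.99: alcohol → 11.25% + 0% municipal = 11.25% → £2.02
Bottle of rosé £14.98: alcohol → 11.25% + 0% municipal = 11.25% → £1.69
Greeting card £6.02: other taxable items → 9.5% + 2.25% municipal = 11.75% → £0.71
Craft lager (4-pack) £15.58: alcohol → 11.25% + 0% municipal = 11.25% → £1.75
Phone case £44.34: other taxable items → 9.5% + 2.25% municipal = 11.75% → £5.21
Storage bin £17.60: other taxable items → 9.5% + 2.25% municipal = 11.75% → £2.07
Sparkling wine £36.46: alcohol → 11.25% + 0% municipal = 11.25% → £4.10
Subtotal = £255.95; tax = £29.13; total due = £285.08

£285.08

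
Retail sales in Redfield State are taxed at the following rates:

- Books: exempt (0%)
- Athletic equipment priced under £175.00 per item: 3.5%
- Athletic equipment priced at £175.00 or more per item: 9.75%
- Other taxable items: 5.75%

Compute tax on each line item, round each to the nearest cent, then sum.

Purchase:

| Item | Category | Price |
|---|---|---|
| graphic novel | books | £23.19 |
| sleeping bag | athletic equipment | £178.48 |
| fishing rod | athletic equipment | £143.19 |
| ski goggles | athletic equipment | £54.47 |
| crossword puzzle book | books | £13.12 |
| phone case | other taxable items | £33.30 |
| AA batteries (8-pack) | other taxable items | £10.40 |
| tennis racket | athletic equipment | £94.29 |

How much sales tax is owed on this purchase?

Graphic novel £23.19: books → 0% → £0.00
Sleeping bag £178.48: athletic equipment, £175.00 or more → 9.75% → £17.40
Fishing rod £143.19: athletic equipment, under £175.00 → 3.5% → £5.01
Ski goggles £54.47: athletic equipment, under £175.00 → 3.5% → £1.91
Crossword puzzle book £13.12: books → 0% → £0.00
Phone case £33.30: other taxable items → 5.75% → £1.91
AA batteries (8-pack) £10.40: other taxable items → 5.75% → £0.60
Tennis racket £94.29: athletic equipment, under £175.00 → 3.5% → £3.30
Total tax = £17.40 + £5.01 + £1.91 + £1.91 + £0.60 + £3.30 = £30.13

£30.13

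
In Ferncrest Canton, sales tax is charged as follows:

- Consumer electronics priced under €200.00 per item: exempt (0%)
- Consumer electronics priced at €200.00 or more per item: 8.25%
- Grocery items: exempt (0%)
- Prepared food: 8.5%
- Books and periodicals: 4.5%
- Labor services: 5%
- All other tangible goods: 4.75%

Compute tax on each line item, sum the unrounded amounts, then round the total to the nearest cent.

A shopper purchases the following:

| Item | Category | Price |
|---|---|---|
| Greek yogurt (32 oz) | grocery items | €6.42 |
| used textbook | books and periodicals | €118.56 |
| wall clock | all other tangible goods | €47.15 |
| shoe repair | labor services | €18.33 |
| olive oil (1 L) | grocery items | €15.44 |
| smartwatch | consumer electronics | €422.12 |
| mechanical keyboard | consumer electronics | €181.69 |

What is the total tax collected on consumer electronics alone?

€34.82

Smartwatch €422.12: consumer electronics, €200.00 or more → 8.25% → €34.8249
Mechanical keyboard €181.69: consumer electronics, under €200.00 → 0% → €0.00
Tax on consumer electronics: unrounded sum = €34.8249 → €34.82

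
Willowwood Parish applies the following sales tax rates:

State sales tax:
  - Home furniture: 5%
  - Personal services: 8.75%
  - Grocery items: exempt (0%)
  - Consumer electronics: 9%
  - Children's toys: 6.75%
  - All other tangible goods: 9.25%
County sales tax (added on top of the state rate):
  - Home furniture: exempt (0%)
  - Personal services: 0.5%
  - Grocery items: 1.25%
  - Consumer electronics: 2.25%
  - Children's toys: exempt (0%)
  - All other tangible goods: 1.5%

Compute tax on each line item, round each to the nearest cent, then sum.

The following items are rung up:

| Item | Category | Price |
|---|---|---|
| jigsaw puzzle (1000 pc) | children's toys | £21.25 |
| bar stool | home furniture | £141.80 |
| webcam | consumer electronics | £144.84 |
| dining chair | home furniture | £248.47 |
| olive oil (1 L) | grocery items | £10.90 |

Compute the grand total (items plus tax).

£604.63

Jigsaw puzzle (1000 pc) £21.25: children's toys → 6.75% + 0% county = 6.75% → £1.43
Bar stool £141.80: home furniture → 5% + 0% county = 5% → £7.09
Webcam £144.84: consumer electronics → 9% + 2.25% county = 11.25% → £16.29
Dining chair £248.47: home furniture → 5% + 0% county = 5% → £12.42
Olive oil (1 L) £10.90: grocery items → 0% + 1.25% county = 1.25% → £0.14
Subtotal = £567.26; tax = £37.37; total due = £604.63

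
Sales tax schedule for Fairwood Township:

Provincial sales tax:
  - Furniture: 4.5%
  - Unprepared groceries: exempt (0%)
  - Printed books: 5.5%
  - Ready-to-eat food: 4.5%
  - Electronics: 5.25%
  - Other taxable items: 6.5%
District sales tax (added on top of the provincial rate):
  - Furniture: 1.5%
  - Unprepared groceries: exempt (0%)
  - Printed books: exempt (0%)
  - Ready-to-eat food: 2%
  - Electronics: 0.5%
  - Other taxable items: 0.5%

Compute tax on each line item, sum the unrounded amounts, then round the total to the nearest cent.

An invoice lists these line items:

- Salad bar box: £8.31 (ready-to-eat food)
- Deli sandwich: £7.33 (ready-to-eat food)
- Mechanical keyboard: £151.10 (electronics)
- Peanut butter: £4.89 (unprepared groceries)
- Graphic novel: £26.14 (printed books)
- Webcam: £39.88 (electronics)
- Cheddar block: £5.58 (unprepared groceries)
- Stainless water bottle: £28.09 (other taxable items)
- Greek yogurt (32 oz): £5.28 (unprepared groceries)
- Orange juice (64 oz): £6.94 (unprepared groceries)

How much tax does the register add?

Salad bar box £8.31: ready-to-eat food → 4.5% + 2% district = 6.5% → £0.54015
Deli sandwich £7.33: ready-to-eat food → 4.5% + 2% district = 6.5% → £0.47645
Mechanical keyboard £151.10: electronics → 5.25% + 0.5% district = 5.75% → £8.68825
Peanut butter £4.89: unprepared groceries → 0% + 0% district = 0% → £0.00
Graphic novel £26.14: printed books → 5.5% + 0% district = 5.5% → £1.4377
Webcam £39.88: electronics → 5.25% + 0.5% district = 5.75% → £2.2931
Cheddar block £5.58: unprepared groceries → 0% + 0% district = 0% → £0.00
Stainless water bottle £28.09: other taxable items → 6.5% + 0.5% district = 7% → £1.9663
Greek yogurt (32 oz) £5.28: unprepared groceries → 0% + 0% district = 0% → £0.00
Orange juice (64 oz) £6.94: unprepared groceries → 0% + 0% district = 0% → £0.00
Unrounded tax sum = £15.40195 → £15.40

£15.40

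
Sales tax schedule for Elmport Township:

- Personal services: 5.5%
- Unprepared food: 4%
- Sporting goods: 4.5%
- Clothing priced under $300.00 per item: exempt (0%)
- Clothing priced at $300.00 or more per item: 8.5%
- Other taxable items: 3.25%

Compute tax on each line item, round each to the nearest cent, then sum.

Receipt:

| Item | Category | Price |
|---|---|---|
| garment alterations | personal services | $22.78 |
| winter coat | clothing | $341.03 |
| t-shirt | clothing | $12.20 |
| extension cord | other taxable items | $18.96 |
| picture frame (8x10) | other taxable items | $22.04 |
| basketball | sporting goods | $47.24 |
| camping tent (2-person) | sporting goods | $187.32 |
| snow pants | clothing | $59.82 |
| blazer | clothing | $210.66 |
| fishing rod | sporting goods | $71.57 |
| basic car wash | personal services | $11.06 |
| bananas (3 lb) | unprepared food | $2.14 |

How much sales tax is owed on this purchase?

$46.06

Garment alterations $22.78: personal services → 5.5% → $1.25
Winter coat $341.03: clothing, $300.00 or more → 8.5% → $28.99
T-shirt $12.20: clothing, under $300.00 → 0% → $0.00
Extension cord $18.96: other taxable items → 3.25% → $0.62
Picture frame (8x10) $22.04: other taxable items → 3.25% → $0.72
Basketball $47.24: sporting goods → 4.5% → $2.13
Camping tent (2-person) $187.32: sporting goods → 4.5% → $8.43
Snow pants $59.82: clothing, under $300.00 → 0% → $0.00
Blazer $210.66: clothing, under $300.00 → 0% → $0.00
Fishing rod $71.57: sporting goods → 4.5% → $3.22
Basic car wash $11.06: personal services → 5.5% → $0.61
Bananas (3 lb) $2.14: unprepared food → 4% → $0.09
Total tax = $1.25 + $28.99 + $0.62 + $0.72 + $2.13 + $8.43 + $3.22 + $0.61 + $0.09 = $46.06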